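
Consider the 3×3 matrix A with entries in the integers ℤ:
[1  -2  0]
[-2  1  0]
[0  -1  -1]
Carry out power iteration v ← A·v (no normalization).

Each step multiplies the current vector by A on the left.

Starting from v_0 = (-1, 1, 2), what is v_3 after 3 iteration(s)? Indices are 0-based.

v_0 = (-1, 1, 2).
v_1 = A·v_0 = (-3, 3, -3).
v_2 = A·v_1 = (-9, 9, 0).
v_3 = A·v_2 = (-27, 27, -9).

v_3 = (-27, 27, -9)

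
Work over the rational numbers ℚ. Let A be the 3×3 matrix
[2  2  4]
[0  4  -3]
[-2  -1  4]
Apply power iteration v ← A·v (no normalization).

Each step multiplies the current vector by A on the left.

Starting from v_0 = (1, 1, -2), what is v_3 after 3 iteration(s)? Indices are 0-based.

v_3 = (-102, 430, -193)

v_0 = (1, 1, -2).
v_1 = A·v_0 = (-4, 10, -11).
v_2 = A·v_1 = (-32, 73, -46).
v_3 = A·v_2 = (-102, 430, -193).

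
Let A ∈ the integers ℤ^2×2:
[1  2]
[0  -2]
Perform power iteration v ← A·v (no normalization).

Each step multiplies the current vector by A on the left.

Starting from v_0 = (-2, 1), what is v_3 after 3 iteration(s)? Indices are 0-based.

v_0 = (-2, 1).
v_1 = A·v_0 = (0, -2).
v_2 = A·v_1 = (-4, 4).
v_3 = A·v_2 = (4, -8).

v_3 = (4, -8)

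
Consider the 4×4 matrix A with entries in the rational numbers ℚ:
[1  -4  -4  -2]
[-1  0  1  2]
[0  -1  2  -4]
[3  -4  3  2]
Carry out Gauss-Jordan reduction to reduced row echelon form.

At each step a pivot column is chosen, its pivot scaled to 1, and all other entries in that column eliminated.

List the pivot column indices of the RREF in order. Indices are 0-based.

step 1: normalize row 0 (÷1) = (1, -4, -4, -2)
  row 1: subtract -1×row0 = (0, -4, -3, 0)
  row 3: subtract 3×row0 = (0, 8, 15, 8)
step 2: normalize row 1 (÷-4) = (0, 1, 3/4, 0)
  row 0: subtract -4×row1 = (1, 0, -1, -2)
  row 2: subtract -1×row1 = (0, 0, 11/4, -4)
  row 3: subtract 8×row1 = (0, 0, 9, 8)
step 3: normalize row 2 (÷11/4) = (0, 0, 1, -16/11)
  row 0: subtract -1×row2 = (1, 0, 0, -38/11)
  row 1: subtract 3/4×row2 = (0, 1, 0, 12/11)
  row 3: subtract 9×row2 = (0, 0, 0, 232/11)
step 4: normalize row 3 (÷232/11) = (0, 0, 0, 1)
  row 0: subtract -38/11×row3 = (1, 0, 0, 0)
  row 1: subtract 12/11×row3 = (0, 1, 0, 0)
  row 2: subtract -16/11×row3 = (0, 0, 1, 0)

pivot columns: 0, 1, 2, 3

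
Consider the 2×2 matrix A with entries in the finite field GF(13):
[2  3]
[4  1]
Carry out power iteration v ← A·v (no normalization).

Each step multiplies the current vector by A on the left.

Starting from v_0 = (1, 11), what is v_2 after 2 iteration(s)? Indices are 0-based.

v_2 = (11, 12)

v_0 = (1, 11).
v_1 = A·v_0 = (9, 2).
v_2 = A·v_1 = (11, 12).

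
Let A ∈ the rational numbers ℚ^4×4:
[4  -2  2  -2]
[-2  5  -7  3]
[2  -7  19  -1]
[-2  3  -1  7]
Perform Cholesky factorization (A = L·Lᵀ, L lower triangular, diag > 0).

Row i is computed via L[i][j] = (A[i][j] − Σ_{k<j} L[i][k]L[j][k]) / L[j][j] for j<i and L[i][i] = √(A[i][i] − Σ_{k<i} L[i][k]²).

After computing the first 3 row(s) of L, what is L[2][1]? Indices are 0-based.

L[2][1] = -3

Step 1: L[0][0] = √(4) = 2.
  L[1][0] = (-2) / L[0][0] = -1.
Step 2: L[1][1] = √(4) = 2.
  L[2][0] = (2) / L[0][0] = 1.
  L[2][1] = (-6) / L[1][1] = -3.
Step 3: L[2][2] = √(9) = 3.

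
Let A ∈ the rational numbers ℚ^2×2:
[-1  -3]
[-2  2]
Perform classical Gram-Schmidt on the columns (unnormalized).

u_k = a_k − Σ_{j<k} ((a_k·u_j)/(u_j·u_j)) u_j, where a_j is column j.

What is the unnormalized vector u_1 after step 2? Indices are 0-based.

Step 1: u_0 = a_0 = (-1, -2).
Step 2: u_1 = a_1 − (-1/5)·u_0 = (-16/5, 8/5).

u_1 = (-16/5, 8/5)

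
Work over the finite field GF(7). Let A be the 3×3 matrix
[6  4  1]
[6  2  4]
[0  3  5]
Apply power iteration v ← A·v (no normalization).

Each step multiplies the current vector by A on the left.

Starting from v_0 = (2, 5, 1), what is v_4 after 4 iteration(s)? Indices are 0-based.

v_4 = (4, 2, 6)

v_0 = (2, 5, 1).
v_1 = A·v_0 = (5, 5, 6).
v_2 = A·v_1 = (0, 1, 3).
v_3 = A·v_2 = (0, 0, 4).
v_4 = A·v_3 = (4, 2, 6).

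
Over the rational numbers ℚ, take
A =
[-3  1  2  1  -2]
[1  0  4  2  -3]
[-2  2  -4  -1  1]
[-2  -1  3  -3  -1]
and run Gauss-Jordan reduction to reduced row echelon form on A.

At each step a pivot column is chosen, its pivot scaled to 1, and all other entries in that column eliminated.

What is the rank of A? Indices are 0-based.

rank = 4

step 1: normalize row 0 (÷-3) = (1, -1/3, -2/3, -1/3, 2/3)
  row 1: subtract 1×row0 = (0, 1/3, 14/3, 7/3, -11/3)
  row 2: subtract -2×row0 = (0, 4/3, -16/3, -5/3, 7/3)
  row 3: subtract -2×row0 = (0, -5/3, 5/3, -11/3, 1/3)
step 2: normalize row 1 (÷1/3) = (0, 1, 14, 7, -11)
  row 0: subtract -1/3×row1 = (1, 0, 4, 2, -3)
  row 2: subtract 4/3×row1 = (0, 0, -24, -11, 17)
  row 3: subtract -5/3×row1 = (0, 0, 25, 8, -18)
step 3: normalize row 2 (÷-24) = (0, 0, 1, 11/24, -17/24)
  row 0: subtract 4×row2 = (1, 0, 0, 1/6, -1/6)
  row 1: subtract 14×row2 = (0, 1, 0, 7/12, -13/12)
  row 3: subtract 25×row2 = (0, 0, 0, -83/24, -7/24)
step 4: normalize row 3 (÷-83/24) = (0, 0, 0, 1, 7/83)
  row 0: subtract 1/6×row3 = (1, 0, 0, 0, -15/83)
  row 1: subtract 7/12×row3 = (0, 1, 0, 0, -94/83)
  row 2: subtract 11/24×row3 = (0, 0, 1, 0, -62/83)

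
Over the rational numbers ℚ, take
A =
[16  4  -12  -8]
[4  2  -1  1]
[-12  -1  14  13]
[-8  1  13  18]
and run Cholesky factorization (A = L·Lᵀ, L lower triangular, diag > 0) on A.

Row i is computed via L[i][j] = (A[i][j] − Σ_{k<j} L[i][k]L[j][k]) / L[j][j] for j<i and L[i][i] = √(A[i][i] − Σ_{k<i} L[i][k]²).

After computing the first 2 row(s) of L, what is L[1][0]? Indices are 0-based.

L[1][0] = 1

Step 1: L[0][0] = √(16) = 4.
  L[1][0] = (4) / L[0][0] = 1.
Step 2: L[1][1] = √(1) = 1.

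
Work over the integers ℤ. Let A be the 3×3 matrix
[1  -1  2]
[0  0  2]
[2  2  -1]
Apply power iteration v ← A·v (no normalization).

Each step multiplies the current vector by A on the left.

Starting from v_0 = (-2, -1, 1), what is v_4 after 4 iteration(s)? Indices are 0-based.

v_4 = (-143, -142, 173)

v_0 = (-2, -1, 1).
v_1 = A·v_0 = (1, 2, -7).
v_2 = A·v_1 = (-15, -14, 13).
v_3 = A·v_2 = (25, 26, -71).
v_4 = A·v_3 = (-143, -142, 173).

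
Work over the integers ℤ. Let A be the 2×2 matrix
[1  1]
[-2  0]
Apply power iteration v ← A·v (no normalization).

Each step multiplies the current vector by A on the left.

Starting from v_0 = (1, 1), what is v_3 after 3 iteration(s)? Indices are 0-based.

v_3 = (-4, 0)

v_0 = (1, 1).
v_1 = A·v_0 = (2, -2).
v_2 = A·v_1 = (0, -4).
v_3 = A·v_2 = (-4, 0).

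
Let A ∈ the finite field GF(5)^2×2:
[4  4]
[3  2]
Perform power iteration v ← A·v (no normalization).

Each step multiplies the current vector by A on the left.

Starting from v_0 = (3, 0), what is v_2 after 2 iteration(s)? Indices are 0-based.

v_0 = (3, 0).
v_1 = A·v_0 = (2, 4).
v_2 = A·v_1 = (4, 4).

v_2 = (4, 4)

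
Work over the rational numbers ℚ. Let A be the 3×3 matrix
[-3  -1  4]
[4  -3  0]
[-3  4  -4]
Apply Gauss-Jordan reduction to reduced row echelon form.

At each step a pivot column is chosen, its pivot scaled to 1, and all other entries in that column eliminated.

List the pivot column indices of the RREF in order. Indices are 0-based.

pivot columns: 0, 1, 2

pivot(0,0)=-3: scale R0 → (1, 1/3, -4/3)
  clear (1,0): R1 −= (4)R0 → (0, -13/3, 16/3)
  clear (2,0): R2 −= (-3)R0 → (0, 5, -8)
pivot(1,1)=-13/3: scale R1 → (0, 1, -16/13)
  clear (0,1): R0 −= (1/3)R1 → (1, 0, -12/13)
  clear (2,1): R2 −= (5)R1 → (0, 0, -24/13)
pivot(2,2)=-24/13: scale R2 → (0, 0, 1)
  clear (0,2): R0 −= (-12/13)R2 → (1, 0, 0)
  clear (1,2): R1 −= (-16/13)R2 → (0, 1, 0)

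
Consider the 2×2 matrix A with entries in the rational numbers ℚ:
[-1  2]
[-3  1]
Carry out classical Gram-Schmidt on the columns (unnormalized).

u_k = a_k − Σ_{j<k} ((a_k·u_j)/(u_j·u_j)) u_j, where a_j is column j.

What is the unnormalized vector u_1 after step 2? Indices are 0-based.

Step 1: u_0 = a_0 = (-1, -3).
Step 2: u_1 = a_1 − (-1/2)·u_0 = (3/2, -1/2).

u_1 = (3/2, -1/2)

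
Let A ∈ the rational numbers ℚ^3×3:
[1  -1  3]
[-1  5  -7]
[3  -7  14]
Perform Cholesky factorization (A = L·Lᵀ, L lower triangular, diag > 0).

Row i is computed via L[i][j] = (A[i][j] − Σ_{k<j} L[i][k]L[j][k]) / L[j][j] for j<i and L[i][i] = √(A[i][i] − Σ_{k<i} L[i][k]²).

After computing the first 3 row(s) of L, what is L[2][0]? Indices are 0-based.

L[2][0] = 3

Step 1: L[0][0] = √(1) = 1.
  L[1][0] = (-1) / L[0][0] = -1.
Step 2: L[1][1] = √(4) = 2.
  L[2][0] = (3) / L[0][0] = 3.
  L[2][1] = (-4) / L[1][1] = -2.
Step 3: L[2][2] = √(1) = 1.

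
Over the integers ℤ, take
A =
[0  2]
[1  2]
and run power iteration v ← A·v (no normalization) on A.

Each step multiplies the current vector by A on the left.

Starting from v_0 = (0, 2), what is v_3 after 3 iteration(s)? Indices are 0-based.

v_0 = (0, 2).
v_1 = A·v_0 = (4, 4).
v_2 = A·v_1 = (8, 12).
v_3 = A·v_2 = (24, 32).

v_3 = (24, 32)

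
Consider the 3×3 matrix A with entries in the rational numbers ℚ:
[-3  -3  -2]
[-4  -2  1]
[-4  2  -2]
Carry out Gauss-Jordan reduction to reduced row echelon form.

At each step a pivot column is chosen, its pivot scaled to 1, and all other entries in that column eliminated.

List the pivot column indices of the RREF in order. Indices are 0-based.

pivot columns: 0, 1, 2

[1] R0 /= -3  ⇒  (1, 1, 2/3)
     R1 -= -4·R0  ⇒  (0, 2, 11/3)
     R2 -= -4·R0  ⇒  (0, 6, 2/3)
[2] R1 /= 2  ⇒  (0, 1, 11/6)
     R0 -= 1·R1  ⇒  (1, 0, -7/6)
     R2 -= 6·R1  ⇒  (0, 0, -31/3)
[3] R2 /= -31/3  ⇒  (0, 0, 1)
     R0 -= -7/6·R2  ⇒  (1, 0, 0)
     R1 -= 11/6·R2  ⇒  (0, 1, 0)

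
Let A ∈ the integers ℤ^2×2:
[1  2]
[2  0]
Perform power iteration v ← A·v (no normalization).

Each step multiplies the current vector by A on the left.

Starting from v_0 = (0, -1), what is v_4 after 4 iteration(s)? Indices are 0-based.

v_0 = (0, -1).
v_1 = A·v_0 = (-2, 0).
v_2 = A·v_1 = (-2, -4).
v_3 = A·v_2 = (-10, -4).
v_4 = A·v_3 = (-18, -20).

v_4 = (-18, -20)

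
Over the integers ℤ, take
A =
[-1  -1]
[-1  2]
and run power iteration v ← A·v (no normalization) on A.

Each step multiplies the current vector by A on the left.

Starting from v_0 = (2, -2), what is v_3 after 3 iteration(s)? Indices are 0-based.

v_3 = (6, -30)

v_0 = (2, -2).
v_1 = A·v_0 = (0, -6).
v_2 = A·v_1 = (6, -12).
v_3 = A·v_2 = (6, -30).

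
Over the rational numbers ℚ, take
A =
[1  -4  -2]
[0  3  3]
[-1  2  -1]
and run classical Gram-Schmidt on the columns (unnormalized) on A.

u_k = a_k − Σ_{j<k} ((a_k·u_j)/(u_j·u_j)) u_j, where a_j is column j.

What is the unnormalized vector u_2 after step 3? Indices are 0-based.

Step 1: u_0 = a_0 = (1, 0, -1).
Step 2: u_1 = a_1 − (-3)·u_0 = (-1, 3, -1).
Step 3: u_2 = a_2 − (-1/2)·u_0 − (12/11)·u_1 = (-9/22, -3/11, -9/22).

u_2 = (-9/22, -3/11, -9/22)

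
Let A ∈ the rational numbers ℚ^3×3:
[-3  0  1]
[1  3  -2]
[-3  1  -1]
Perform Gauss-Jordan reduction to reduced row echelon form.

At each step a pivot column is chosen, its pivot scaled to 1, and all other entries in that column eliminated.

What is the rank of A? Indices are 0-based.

rank = 3

[1] R0 /= -3  ⇒  (1, 0, -1/3)
     R1 -= 1·R0  ⇒  (0, 3, -5/3)
     R2 -= -3·R0  ⇒  (0, 1, -2)
[2] R1 /= 3  ⇒  (0, 1, -5/9)
     R2 -= 1·R1  ⇒  (0, 0, -13/9)
[3] R2 /= -13/9  ⇒  (0, 0, 1)
     R0 -= -1/3·R2  ⇒  (1, 0, 0)
     R1 -= -5/9·R2  ⇒  (0, 1, 0)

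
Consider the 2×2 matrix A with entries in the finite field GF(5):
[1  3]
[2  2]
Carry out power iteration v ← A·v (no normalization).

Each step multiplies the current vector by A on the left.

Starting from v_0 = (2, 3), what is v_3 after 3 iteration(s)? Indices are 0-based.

v_0 = (2, 3).
v_1 = A·v_0 = (1, 0).
v_2 = A·v_1 = (1, 2).
v_3 = A·v_2 = (2, 1).

v_3 = (2, 1)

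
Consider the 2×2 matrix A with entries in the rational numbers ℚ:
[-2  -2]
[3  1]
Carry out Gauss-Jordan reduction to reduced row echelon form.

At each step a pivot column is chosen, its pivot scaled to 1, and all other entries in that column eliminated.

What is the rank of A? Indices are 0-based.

step 1: normalize row 0 (÷-2) = (1, 1)
  row 1: subtract 3×row0 = (0, -2)
step 2: normalize row 1 (÷-2) = (0, 1)
  row 0: subtract 1×row1 = (1, 0)

rank = 2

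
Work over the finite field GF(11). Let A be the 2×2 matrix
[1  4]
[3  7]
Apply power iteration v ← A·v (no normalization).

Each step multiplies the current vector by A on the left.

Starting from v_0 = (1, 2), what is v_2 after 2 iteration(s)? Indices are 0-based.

v_2 = (0, 3)

v_0 = (1, 2).
v_1 = A·v_0 = (9, 6).
v_2 = A·v_1 = (0, 3).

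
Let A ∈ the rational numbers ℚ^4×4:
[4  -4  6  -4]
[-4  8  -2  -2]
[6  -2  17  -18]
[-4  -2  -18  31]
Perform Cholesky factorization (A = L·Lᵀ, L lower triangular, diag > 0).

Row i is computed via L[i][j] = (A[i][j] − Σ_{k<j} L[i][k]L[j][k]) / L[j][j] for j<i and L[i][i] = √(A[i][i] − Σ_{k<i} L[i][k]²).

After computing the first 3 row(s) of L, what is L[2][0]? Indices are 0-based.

Step 1: L[0][0] = √(4) = 2.
  L[1][0] = (-4) / L[0][0] = -2.
Step 2: L[1][1] = √(4) = 2.
  L[2][0] = (6) / L[0][0] = 3.
  L[2][1] = (4) / L[1][1] = 2.
Step 3: L[2][2] = √(4) = 2.

L[2][0] = 3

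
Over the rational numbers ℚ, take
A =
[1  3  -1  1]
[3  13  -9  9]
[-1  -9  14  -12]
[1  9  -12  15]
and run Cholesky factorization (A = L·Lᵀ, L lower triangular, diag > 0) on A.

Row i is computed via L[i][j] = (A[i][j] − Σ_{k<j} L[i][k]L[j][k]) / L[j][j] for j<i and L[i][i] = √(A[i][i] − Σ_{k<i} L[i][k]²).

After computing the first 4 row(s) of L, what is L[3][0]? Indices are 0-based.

L[3][0] = 1

Step 1: L[0][0] = √(1) = 1.
  L[1][0] = (3) / L[0][0] = 3.
Step 2: L[1][1] = √(4) = 2.
  L[2][0] = (-1) / L[0][0] = -1.
  L[2][1] = (-6) / L[1][1] = -3.
Step 3: L[2][2] = √(4) = 2.
  L[3][0] = (1) / L[0][0] = 1.
  L[3][1] = (6) / L[1][1] = 3.
  L[3][2] = (-2) / L[2][2] = -1.
Step 4: L[3][3] = √(4) = 2.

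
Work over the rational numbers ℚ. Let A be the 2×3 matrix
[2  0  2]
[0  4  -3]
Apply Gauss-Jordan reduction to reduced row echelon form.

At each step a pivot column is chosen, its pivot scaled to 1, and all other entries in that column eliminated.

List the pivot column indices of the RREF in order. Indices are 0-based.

pivot columns: 0, 1

[1] R0 /= 2  ⇒  (1, 0, 1)
[2] R1 /= 4  ⇒  (0, 1, -3/4)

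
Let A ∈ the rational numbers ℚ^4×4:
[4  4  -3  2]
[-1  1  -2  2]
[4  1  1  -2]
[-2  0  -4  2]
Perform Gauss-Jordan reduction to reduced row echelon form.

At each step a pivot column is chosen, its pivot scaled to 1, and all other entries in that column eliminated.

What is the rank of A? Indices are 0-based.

rank = 4

step 1: normalize row 0 (÷4) = (1, 1, -3/4, 1/2)
  row 1: subtract -1×row0 = (0, 2, -11/4, 5/2)
  row 2: subtract 4×row0 = (0, -3, 4, -4)
  row 3: subtract -2×row0 = (0, 2, -11/2, 3)
step 2: normalize row 1 (÷2) = (0, 1, -11/8, 5/4)
  row 0: subtract 1×row1 = (1, 0, 5/8, -3/4)
  row 2: subtract -3×row1 = (0, 0, -1/8, -1/4)
  row 3: subtract 2×row1 = (0, 0, -11/4, 1/2)
step 3: normalize row 2 (÷-1/8) = (0, 0, 1, 2)
  row 0: subtract 5/8×row2 = (1, 0, 0, -2)
  row 1: subtract -11/8×row2 = (0, 1, 0, 4)
  row 3: subtract -11/4×row2 = (0, 0, 0, 6)
step 4: normalize row 3 (÷6) = (0, 0, 0, 1)
  row 0: subtract -2×row3 = (1, 0, 0, 0)
  row 1: subtract 4×row3 = (0, 1, 0, 0)
  row 2: subtract 2×row3 = (0, 0, 1, 0)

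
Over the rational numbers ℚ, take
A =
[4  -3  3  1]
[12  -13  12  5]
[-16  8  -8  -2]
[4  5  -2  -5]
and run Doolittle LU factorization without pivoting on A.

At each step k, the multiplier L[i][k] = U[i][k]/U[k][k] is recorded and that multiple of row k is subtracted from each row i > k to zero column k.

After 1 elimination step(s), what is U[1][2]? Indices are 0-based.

U[1][2] = 3

[col 0] pivot 4
  R1 -= 3*R0 → (0, -4, 3, 2)  (L[1][0] := 3)
  R2 -= -4*R0 → (0, -4, 4, 2)  (L[2][0] := -4)
  R3 -= 1*R0 → (0, 8, -5, -6)  (L[3][0] := 1)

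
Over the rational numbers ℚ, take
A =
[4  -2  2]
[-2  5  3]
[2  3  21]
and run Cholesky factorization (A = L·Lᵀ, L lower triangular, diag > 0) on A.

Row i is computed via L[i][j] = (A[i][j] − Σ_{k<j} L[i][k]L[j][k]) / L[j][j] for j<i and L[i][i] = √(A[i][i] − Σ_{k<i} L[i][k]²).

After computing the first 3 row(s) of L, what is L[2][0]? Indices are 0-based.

L[2][0] = 1

Step 1: L[0][0] = √(4) = 2.
  L[1][0] = (-2) / L[0][0] = -1.
Step 2: L[1][1] = √(4) = 2.
  L[2][0] = (2) / L[0][0] = 1.
  L[2][1] = (4) / L[1][1] = 2.
Step 3: L[2][2] = √(16) = 4.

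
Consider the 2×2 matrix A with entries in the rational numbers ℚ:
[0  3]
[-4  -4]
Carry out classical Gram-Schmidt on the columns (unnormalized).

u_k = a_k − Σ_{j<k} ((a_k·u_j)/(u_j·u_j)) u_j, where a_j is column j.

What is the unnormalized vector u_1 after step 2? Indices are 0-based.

Step 1: u_0 = a_0 = (0, -4).
Step 2: u_1 = a_1 − (1)·u_0 = (3, 0).

u_1 = (3, 0)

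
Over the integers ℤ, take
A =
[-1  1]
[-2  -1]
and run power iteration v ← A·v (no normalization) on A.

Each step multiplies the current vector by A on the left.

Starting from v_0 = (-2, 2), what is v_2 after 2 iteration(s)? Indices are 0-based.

v_2 = (-2, -10)

v_0 = (-2, 2).
v_1 = A·v_0 = (4, 2).
v_2 = A·v_1 = (-2, -10).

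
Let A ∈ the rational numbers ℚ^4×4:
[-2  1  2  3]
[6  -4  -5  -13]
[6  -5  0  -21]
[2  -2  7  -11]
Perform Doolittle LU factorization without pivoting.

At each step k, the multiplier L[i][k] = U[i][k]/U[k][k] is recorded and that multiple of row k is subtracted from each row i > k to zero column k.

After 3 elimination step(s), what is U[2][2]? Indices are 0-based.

U[2][2] = 4

[col 0] pivot -2
  R1 -= -3*R0 → (0, -1, 1, -4)  (L[1][0] := -3)
  R2 -= -3*R0 → (0, -2, 6, -12)  (L[2][0] := -3)
  R3 -= -1*R0 → (0, -1, 9, -8)  (L[3][0] := -1)
[col 1] pivot -1
  R2 -= 2*R1 → (0, 0, 4, -4)  (L[2][1] := 2)
  R3 -= 1*R1 → (0, 0, 8, -4)  (L[3][1] := 1)
[col 2] pivot 4
  R3 -= 2*R2 → (0, 0, 0, 4)  (L[3][2] := 2)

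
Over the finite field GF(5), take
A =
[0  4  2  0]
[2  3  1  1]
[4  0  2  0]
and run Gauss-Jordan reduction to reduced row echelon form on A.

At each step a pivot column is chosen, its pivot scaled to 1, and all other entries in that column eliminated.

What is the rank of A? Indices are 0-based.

rank = 3

[1] R0 <-> R1
[1] R0 /= 2  ⇒  (1, 4, 3, 3)
     R2 -= 4·R0  ⇒  (0, 4, 0, 3)
[2] R1 /= 4  ⇒  (0, 1, 3, 0)
     R0 -= 4·R1  ⇒  (1, 0, 1, 3)
     R2 -= 4·R1  ⇒  (0, 0, 3, 3)
[3] R2 /= 3  ⇒  (0, 0, 1, 1)
     R0 -= 1·R2  ⇒  (1, 0, 0, 2)
     R1 -= 3·R2  ⇒  (0, 1, 0, 2)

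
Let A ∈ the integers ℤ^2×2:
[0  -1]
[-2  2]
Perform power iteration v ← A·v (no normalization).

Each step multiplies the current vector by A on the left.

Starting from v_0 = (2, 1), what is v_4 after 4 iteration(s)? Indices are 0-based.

v_4 = (8, -20)

v_0 = (2, 1).
v_1 = A·v_0 = (-1, -2).
v_2 = A·v_1 = (2, -2).
v_3 = A·v_2 = (2, -8).
v_4 = A·v_3 = (8, -20).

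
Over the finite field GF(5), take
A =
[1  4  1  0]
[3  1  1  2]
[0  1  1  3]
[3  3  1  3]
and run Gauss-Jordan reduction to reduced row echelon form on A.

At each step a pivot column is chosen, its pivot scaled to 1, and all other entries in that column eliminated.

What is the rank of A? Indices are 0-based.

[1] R0 /= 1  ⇒  (1, 4, 1, 0)
     R1 -= 3·R0  ⇒  (0, 4, 3, 2)
     R3 -= 3·R0  ⇒  (0, 1, 3, 3)
[2] R1 /= 4  ⇒  (0, 1, 2, 3)
     R0 -= 4·R1  ⇒  (1, 0, 3, 3)
     R2 -= 1·R1  ⇒  (0, 0, 4, 0)
     R3 -= 1·R1  ⇒  (0, 0, 1, 0)
[3] R2 /= 4  ⇒  (0, 0, 1, 0)
     R0 -= 3·R2  ⇒  (1, 0, 0, 3)
     R1 -= 2·R2  ⇒  (0, 1, 0, 3)
     R3 -= 1·R2  ⇒  (0, 0, 0, 0)
column 3 empty below row 3

rank = 3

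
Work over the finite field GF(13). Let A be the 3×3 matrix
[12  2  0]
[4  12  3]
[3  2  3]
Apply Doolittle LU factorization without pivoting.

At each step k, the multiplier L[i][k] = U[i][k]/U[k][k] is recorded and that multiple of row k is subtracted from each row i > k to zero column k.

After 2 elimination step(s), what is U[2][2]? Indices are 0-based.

k=0: U[0][0]=12
  eliminate (1,0): mult=9, new row 1: (0, 7, 3); set L[1][0]=9
  eliminate (2,0): mult=10, new row 2: (0, 8, 3); set L[2][0]=10
k=1: U[1][1]=7
  eliminate (2,1): mult=3, new row 2: (0, 0, 7); set L[2][1]=3

U[2][2] = 7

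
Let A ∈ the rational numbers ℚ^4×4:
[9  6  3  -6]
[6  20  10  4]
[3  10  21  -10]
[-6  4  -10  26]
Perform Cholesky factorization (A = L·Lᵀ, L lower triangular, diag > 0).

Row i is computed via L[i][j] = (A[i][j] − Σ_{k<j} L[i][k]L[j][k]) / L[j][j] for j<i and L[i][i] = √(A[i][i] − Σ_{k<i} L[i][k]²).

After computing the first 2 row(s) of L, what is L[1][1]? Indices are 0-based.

Step 1: L[0][0] = √(9) = 3.
  L[1][0] = (6) / L[0][0] = 2.
Step 2: L[1][1] = √(16) = 4.

L[1][1] = 4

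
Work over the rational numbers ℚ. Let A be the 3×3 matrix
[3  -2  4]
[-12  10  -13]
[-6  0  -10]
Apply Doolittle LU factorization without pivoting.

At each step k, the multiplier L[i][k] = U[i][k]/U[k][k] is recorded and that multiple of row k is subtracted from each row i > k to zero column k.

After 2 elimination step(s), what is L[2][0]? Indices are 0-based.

k=0: U[0][0]=3
  eliminate (1,0): mult=-4, new row 1: (0, 2, 3); set L[1][0]=-4
  eliminate (2,0): mult=-2, new row 2: (0, -4, -2); set L[2][0]=-2
k=1: U[1][1]=2
  eliminate (2,1): mult=-2, new row 2: (0, 0, 4); set L[2][1]=-2

L[2][0] = -2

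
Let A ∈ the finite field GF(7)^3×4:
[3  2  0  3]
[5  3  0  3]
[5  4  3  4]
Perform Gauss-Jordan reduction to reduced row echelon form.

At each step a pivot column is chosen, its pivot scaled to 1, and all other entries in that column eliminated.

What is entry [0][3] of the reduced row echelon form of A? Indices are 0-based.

M[0][3] = 4

pivot(0,0)=3: scale R0 → (1, 3, 0, 1)
  clear (1,0): R1 −= (5)R0 → (0, 2, 0, 5)
  clear (2,0): R2 −= (5)R0 → (0, 3, 3, 6)
pivot(1,1)=2: scale R1 → (0, 1, 0, 6)
  clear (0,1): R0 −= (3)R1 → (1, 0, 0, 4)
  clear (2,1): R2 −= (3)R1 → (0, 0, 3, 2)
pivot(2,2)=3: scale R2 → (0, 0, 1, 3)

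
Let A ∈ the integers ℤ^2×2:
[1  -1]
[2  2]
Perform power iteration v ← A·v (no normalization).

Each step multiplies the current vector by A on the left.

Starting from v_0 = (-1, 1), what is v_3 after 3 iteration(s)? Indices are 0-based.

v_0 = (-1, 1).
v_1 = A·v_0 = (-2, 0).
v_2 = A·v_1 = (-2, -4).
v_3 = A·v_2 = (2, -12).

v_3 = (2, -12)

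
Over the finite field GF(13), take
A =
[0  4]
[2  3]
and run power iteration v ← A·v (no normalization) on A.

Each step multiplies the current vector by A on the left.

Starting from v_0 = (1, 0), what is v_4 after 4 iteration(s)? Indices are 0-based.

v_0 = (1, 0).
v_1 = A·v_0 = (0, 2).
v_2 = A·v_1 = (8, 6).
v_3 = A·v_2 = (11, 8).
v_4 = A·v_3 = (6, 7).

v_4 = (6, 7)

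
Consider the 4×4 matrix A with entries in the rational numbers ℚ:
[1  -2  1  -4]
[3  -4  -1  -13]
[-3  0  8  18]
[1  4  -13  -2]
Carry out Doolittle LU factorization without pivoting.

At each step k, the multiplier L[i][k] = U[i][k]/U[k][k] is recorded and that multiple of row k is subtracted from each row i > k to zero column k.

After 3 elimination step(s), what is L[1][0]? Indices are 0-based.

[col 0] pivot 1
  R1 -= 3*R0 → (0, 2, -4, -1)  (L[1][0] := 3)
  R2 -= -3*R0 → (0, -6, 11, 6)  (L[2][0] := -3)
  R3 -= 1*R0 → (0, 6, -14, 2)  (L[3][0] := 1)
[col 1] pivot 2
  R2 -= -3*R1 → (0, 0, -1, 3)  (L[2][1] := -3)
  R3 -= 3*R1 → (0, 0, -2, 5)  (L[3][1] := 3)
[col 2] pivot -1
  R3 -= 2*R2 → (0, 0, 0, -1)  (L[3][2] := 2)

L[1][0] = 3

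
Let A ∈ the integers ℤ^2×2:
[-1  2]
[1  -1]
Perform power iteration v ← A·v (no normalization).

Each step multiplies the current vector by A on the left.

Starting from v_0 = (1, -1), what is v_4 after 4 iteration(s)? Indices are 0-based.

v_4 = (41, -29)

v_0 = (1, -1).
v_1 = A·v_0 = (-3, 2).
v_2 = A·v_1 = (7, -5).
v_3 = A·v_2 = (-17, 12).
v_4 = A·v_3 = (41, -29).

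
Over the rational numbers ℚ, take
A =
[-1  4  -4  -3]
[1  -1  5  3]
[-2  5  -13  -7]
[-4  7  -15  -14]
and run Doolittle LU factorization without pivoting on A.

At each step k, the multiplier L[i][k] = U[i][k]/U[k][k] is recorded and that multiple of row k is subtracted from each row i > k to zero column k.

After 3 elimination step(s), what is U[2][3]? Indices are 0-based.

k=0: U[0][0]=-1
  eliminate (1,0): mult=-1, new row 1: (0, 3, 1, 0); set L[1][0]=-1
  eliminate (2,0): mult=2, new row 2: (0, -3, -5, -1); set L[2][0]=2
  eliminate (3,0): mult=4, new row 3: (0, -9, 1, -2); set L[3][0]=4
k=1: U[1][1]=3
  eliminate (2,1): mult=-1, new row 2: (0, 0, -4, -1); set L[2][1]=-1
  eliminate (3,1): mult=-3, new row 3: (0, 0, 4, -2); set L[3][1]=-3
k=2: U[2][2]=-4
  eliminate (3,2): mult=-1, new row 3: (0, 0, 0, -3); set L[3][2]=-1

U[2][3] = -1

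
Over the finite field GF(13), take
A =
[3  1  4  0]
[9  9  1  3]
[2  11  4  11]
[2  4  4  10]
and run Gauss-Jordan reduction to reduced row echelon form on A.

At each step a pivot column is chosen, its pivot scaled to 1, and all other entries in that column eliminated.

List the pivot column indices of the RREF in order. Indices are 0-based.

pivot columns: 0, 1, 2, 3

[1] R0 /= 3  ⇒  (1, 9, 10, 0)
     R1 -= 9·R0  ⇒  (0, 6, 2, 3)
     R2 -= 2·R0  ⇒  (0, 6, 10, 11)
     R3 -= 2·R0  ⇒  (0, 12, 10, 10)
[2] R1 /= 6  ⇒  (0, 1, 9, 7)
     R0 -= 9·R1  ⇒  (1, 0, 7, 2)
     R2 -= 6·R1  ⇒  (0, 0, 8, 8)
     R3 -= 12·R1  ⇒  (0, 0, 6, 4)
[3] R2 /= 8  ⇒  (0, 0, 1, 1)
     R0 -= 7·R2  ⇒  (1, 0, 0, 8)
     R1 -= 9·R2  ⇒  (0, 1, 0, 11)
     R3 -= 6·R2  ⇒  (0, 0, 0, 11)
[4] R3 /= 11  ⇒  (0, 0, 0, 1)
     R0 -= 8·R3  ⇒  (1, 0, 0, 0)
     R1 -= 11·R3  ⇒  (0, 1, 0, 0)
     R2 -= 1·R3  ⇒  (0, 0, 1, 0)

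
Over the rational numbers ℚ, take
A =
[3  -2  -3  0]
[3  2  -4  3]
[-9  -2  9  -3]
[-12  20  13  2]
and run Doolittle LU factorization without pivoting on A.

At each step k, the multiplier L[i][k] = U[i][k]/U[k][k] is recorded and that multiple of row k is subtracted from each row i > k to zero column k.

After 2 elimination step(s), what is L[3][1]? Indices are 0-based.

L[3][1] = 3

Step 1: pivot at (0,0) is 3.
  row1 ← row1 − (1)·row0  ⇒  L[1][0]=1, U row1=(0, 4, -1, 3)
  row2 ← row2 − (-3)·row0  ⇒  L[2][0]=-3, U row2=(0, -8, 0, -3)
  row3 ← row3 − (-4)·row0  ⇒  L[3][0]=-4, U row3=(0, 12, 1, 2)
Step 2: pivot at (1,1) is 4.
  row2 ← row2 − (-2)·row1  ⇒  L[2][1]=-2, U row2=(0, 0, -2, 3)
  row3 ← row3 − (3)·row1  ⇒  L[3][1]=3, U row3=(0, 0, 4, -7)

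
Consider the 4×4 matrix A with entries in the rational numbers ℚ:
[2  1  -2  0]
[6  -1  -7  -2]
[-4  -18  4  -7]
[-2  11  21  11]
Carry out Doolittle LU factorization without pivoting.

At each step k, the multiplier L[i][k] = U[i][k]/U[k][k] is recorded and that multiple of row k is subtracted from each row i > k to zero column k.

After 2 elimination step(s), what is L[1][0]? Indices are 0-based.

L[1][0] = 3

[col 0] pivot 2
  R1 -= 3*R0 → (0, -4, -1, -2)  (L[1][0] := 3)
  R2 -= -2*R0 → (0, -16, 0, -7)  (L[2][0] := -2)
  R3 -= -1*R0 → (0, 12, 19, 11)  (L[3][0] := -1)
[col 1] pivot -4
  R2 -= 4*R1 → (0, 0, 4, 1)  (L[2][1] := 4)
  R3 -= -3*R1 → (0, 0, 16, 5)  (L[3][1] := -3)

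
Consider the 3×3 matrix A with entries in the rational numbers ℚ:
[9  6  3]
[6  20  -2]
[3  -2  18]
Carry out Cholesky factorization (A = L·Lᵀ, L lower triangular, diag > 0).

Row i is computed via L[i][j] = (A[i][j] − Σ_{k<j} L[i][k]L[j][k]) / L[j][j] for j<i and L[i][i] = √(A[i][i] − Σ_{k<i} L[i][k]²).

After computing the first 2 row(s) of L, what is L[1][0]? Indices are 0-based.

L[1][0] = 2

Step 1: L[0][0] = √(9) = 3.
  L[1][0] = (6) / L[0][0] = 2.
Step 2: L[1][1] = √(16) = 4.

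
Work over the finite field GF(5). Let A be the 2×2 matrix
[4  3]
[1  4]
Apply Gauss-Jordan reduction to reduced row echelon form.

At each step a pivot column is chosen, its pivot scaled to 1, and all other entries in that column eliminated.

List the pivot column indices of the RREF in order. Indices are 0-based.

pivot columns: 0, 1

step 1: normalize row 0 (÷4) = (1, 2)
  row 1: subtract 1×row0 = (0, 2)
step 2: normalize row 1 (÷2) = (0, 1)
  row 0: subtract 2×row1 = (1, 0)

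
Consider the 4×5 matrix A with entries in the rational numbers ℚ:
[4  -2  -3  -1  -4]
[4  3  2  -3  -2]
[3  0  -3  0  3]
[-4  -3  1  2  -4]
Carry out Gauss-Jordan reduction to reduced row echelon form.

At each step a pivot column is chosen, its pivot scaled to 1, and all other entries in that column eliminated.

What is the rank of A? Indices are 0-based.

step 1: normalize row 0 (÷4) = (1, -1/2, -3/4, -1/4, -1)
  row 1: subtract 4×row0 = (0, 5, 5, -2, 2)
  row 2: subtract 3×row0 = (0, 3/2, -3/4, 3/4, 6)
  row 3: subtract -4×row0 = (0, -5, -2, 1, -8)
step 2: normalize row 1 (÷5) = (0, 1, 1, -2/5, 2/5)
  row 0: subtract -1/2×row1 = (1, 0, -1/4, -9/20, -4/5)
  row 2: subtract 3/2×row1 = (0, 0, -9/4, 27/20, 27/5)
  row 3: subtract -5×row1 = (0, 0, 3, -1, -6)
step 3: normalize row 2 (÷-9/4) = (0, 0, 1, -3/5, -12/5)
  row 0: subtract -1/4×row2 = (1, 0, 0, -3/5, -7/5)
  row 1: subtract 1×row2 = (0, 1, 0, 1/5, 14/5)
  row 3: subtract 3×row2 = (0, 0, 0, 4/5, 6/5)
step 4: normalize row 3 (÷4/5) = (0, 0, 0, 1, 3/2)
  row 0: subtract -3/5×row3 = (1, 0, 0, 0, -1/2)
  row 1: subtract 1/5×row3 = (0, 1, 0, 0, 5/2)
  row 2: subtract -3/5×row3 = (0, 0, 1, 0, -3/2)

rank = 4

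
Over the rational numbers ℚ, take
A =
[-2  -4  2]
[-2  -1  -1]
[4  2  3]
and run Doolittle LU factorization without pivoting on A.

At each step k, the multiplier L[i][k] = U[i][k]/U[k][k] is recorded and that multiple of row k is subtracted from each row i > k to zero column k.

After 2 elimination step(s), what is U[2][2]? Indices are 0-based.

U[2][2] = 1

[col 0] pivot -2
  R1 -= 1*R0 → (0, 3, -3)  (L[1][0] := 1)
  R2 -= -2*R0 → (0, -6, 7)  (L[2][0] := -2)
[col 1] pivot 3
  R2 -= -2*R1 → (0, 0, 1)  (L[2][1] := -2)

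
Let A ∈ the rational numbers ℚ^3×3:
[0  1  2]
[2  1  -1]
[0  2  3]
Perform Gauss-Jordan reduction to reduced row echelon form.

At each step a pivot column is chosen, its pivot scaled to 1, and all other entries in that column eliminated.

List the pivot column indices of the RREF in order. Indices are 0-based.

pivot columns: 0, 1, 2

pivot(0,0): swap R0↔R1
pivot(0,0)=2: scale R0 → (1, 1/2, -1/2)
pivot(1,1)=1: scale R1 → (0, 1, 2)
  clear (0,1): R0 −= (1/2)R1 → (1, 0, -3/2)
  clear (2,1): R2 −= (2)R1 → (0, 0, -1)
pivot(2,2)=-1: scale R2 → (0, 0, 1)
  clear (0,2): R0 −= (-3/2)R2 → (1, 0, 0)
  clear (1,2): R1 −= (2)R2 → (0, 1, 0)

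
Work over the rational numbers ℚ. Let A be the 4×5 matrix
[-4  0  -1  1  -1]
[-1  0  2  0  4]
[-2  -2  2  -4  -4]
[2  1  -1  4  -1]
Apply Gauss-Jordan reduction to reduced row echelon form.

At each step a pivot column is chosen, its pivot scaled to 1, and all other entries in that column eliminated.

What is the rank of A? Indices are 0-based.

step 1: normalize row 0 (÷-4) = (1, 0, 1/4, -1/4, 1/4)
  row 1: subtract -1×row0 = (0, 0, 9/4, -1/4, 17/4)
  row 2: subtract -2×row0 = (0, -2, 5/2, -9/2, -7/2)
  row 3: subtract 2×row0 = (0, 1, -3/2, 9/2, -3/2)
step 2: exchange rows 1,2
step 2: normalize row 1 (÷-2) = (0, 1, -5/4, 9/4, 7/4)
  row 3: subtract 1×row1 = (0, 0, -1/4, 9/4, -13/4)
step 3: normalize row 2 (÷9/4) = (0, 0, 1, -1/9, 17/9)
  row 0: subtract 1/4×row2 = (1, 0, 0, -2/9, -2/9)
  row 1: subtract -5/4×row2 = (0, 1, 0, 19/9, 37/9)
  row 3: subtract -1/4×row2 = (0, 0, 0, 20/9, -25/9)
step 4: normalize row 3 (÷20/9) = (0, 0, 0, 1, -5/4)
  row 0: subtract -2/9×row3 = (1, 0, 0, 0, -1/2)
  row 1: subtract 19/9×row3 = (0, 1, 0, 0, 27/4)
  row 2: subtract -1/9×row3 = (0, 0, 1, 0, 7/4)

rank = 4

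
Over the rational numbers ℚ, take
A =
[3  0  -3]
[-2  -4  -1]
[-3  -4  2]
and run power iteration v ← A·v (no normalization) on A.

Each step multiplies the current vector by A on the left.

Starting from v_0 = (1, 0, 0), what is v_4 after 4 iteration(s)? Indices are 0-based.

v_0 = (1, 0, 0).
v_1 = A·v_0 = (3, -2, -3).
v_2 = A·v_1 = (18, 5, -7).
v_3 = A·v_2 = (75, -49, -88).
v_4 = A·v_3 = (489, 134, -205).

v_4 = (489, 134, -205)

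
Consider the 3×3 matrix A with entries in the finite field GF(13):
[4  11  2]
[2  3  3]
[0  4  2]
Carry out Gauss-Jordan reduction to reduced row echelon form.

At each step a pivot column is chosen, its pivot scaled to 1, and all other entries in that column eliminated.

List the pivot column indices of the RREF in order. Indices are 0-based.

[1] R0 /= 4  ⇒  (1, 6, 7)
     R1 -= 2·R0  ⇒  (0, 4, 2)
[2] R1 /= 4  ⇒  (0, 1, 7)
     R0 -= 6·R1  ⇒  (1, 0, 4)
     R2 -= 4·R1  ⇒  (0, 0, 0)
column 2 empty below row 2

pivot columns: 0, 1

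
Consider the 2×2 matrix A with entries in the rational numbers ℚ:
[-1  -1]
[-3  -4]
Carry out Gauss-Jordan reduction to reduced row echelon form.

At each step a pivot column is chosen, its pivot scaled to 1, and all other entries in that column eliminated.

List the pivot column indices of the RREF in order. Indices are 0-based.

pivot columns: 0, 1

step 1: normalize row 0 (÷-1) = (1, 1)
  row 1: subtract -3×row0 = (0, -1)
step 2: normalize row 1 (÷-1) = (0, 1)
  row 0: subtract 1×row1 = (1, 0)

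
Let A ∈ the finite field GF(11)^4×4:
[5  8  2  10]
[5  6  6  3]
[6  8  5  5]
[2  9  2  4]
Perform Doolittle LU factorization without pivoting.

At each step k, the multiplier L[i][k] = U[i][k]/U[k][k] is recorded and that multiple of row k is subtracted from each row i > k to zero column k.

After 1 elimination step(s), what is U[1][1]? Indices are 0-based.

Step 1: pivot at (0,0) is 5.
  row1 ← row1 − (1)·row0  ⇒  L[1][0]=1, U row1=(0, 9, 4, 4)
  row2 ← row2 − (10)·row0  ⇒  L[2][0]=10, U row2=(0, 5, 7, 4)
  row3 ← row3 − (7)·row0  ⇒  L[3][0]=7, U row3=(0, 8, 10, 0)

U[1][1] = 9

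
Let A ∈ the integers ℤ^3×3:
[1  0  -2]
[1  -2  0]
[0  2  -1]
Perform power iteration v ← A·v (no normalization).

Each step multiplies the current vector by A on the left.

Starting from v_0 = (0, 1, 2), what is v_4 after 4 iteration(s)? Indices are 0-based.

v_4 = (-4, 12, -12)

v_0 = (0, 1, 2).
v_1 = A·v_0 = (-4, -2, 0).
v_2 = A·v_1 = (-4, 0, -4).
v_3 = A·v_2 = (4, -4, 4).
v_4 = A·v_3 = (-4, 12, -12).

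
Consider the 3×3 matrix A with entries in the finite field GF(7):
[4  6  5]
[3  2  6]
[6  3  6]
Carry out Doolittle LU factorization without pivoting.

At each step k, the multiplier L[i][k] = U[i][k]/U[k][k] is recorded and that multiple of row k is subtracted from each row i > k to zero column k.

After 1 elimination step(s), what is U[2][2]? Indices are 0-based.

[col 0] pivot 4
  R1 -= 6*R0 → (0, 1, 4)  (L[1][0] := 6)
  R2 -= 5*R0 → (0, 1, 2)  (L[2][0] := 5)

U[2][2] = 2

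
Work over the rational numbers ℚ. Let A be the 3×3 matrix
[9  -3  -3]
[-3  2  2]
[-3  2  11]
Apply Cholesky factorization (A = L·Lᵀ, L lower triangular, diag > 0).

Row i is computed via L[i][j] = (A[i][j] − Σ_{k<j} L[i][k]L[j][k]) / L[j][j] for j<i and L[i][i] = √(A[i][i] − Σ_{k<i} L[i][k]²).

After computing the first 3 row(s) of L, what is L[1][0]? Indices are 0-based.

Step 1: L[0][0] = √(9) = 3.
  L[1][0] = (-3) / L[0][0] = -1.
Step 2: L[1][1] = √(1) = 1.
  L[2][0] = (-3) / L[0][0] = -1.
  L[2][1] = (1) / L[1][1] = 1.
Step 3: L[2][2] = √(9) = 3.

L[1][0] = -1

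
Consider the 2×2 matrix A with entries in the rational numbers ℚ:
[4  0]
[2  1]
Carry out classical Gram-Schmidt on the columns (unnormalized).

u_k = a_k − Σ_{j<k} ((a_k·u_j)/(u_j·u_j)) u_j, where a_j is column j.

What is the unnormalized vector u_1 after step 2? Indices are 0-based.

u_1 = (-2/5, 4/5)

Step 1: u_0 = a_0 = (4, 2).
Step 2: u_1 = a_1 − (1/10)·u_0 = (-2/5, 4/5).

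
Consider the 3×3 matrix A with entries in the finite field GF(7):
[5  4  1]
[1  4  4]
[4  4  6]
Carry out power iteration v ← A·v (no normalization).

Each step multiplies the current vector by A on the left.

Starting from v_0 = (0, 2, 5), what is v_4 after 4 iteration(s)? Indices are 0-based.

v_4 = (3, 3, 2)

v_0 = (0, 2, 5).
v_1 = A·v_0 = (6, 0, 3).
v_2 = A·v_1 = (5, 4, 0).
v_3 = A·v_2 = (6, 0, 1).
v_4 = A·v_3 = (3, 3, 2).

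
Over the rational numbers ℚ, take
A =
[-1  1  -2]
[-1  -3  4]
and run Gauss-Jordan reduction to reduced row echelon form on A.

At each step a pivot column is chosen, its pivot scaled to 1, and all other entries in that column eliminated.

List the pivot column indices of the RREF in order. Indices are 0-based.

pivot(0,0)=-1: scale R0 → (1, -1, 2)
  clear (1,0): R1 −= (-1)R0 → (0, -4, 6)
pivot(1,1)=-4: scale R1 → (0, 1, -3/2)
  clear (0,1): R0 −= (-1)R1 → (1, 0, 1/2)

pivot columns: 0, 1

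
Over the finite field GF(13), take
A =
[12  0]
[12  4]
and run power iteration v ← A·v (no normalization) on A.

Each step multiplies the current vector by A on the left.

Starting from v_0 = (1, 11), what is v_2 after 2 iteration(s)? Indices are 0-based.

v_2 = (1, 4)

v_0 = (1, 11).
v_1 = A·v_0 = (12, 4).
v_2 = A·v_1 = (1, 4).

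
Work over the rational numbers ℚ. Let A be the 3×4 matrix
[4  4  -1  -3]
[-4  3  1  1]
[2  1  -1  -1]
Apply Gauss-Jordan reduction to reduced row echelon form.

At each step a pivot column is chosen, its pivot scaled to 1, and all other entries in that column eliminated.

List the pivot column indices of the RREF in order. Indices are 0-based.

pivot(0,0)=4: scale R0 → (1, 1, -1/4, -3/4)
  clear (1,0): R1 −= (-4)R0 → (0, 7, 0, -2)
  clear (2,0): R2 −= (2)R0 → (0, -1, -1/2, 1/2)
pivot(1,1)=7: scale R1 → (0, 1, 0, -2/7)
  clear (0,1): R0 −= (1)R1 → (1, 0, -1/4, -13/28)
  clear (2,1): R2 −= (-1)R1 → (0, 0, -1/2, 3/14)
pivot(2,2)=-1/2: scale R2 → (0, 0, 1, -3/7)
  clear (0,2): R0 −= (-1/4)R2 → (1, 0, 0, -4/7)

pivot columns: 0, 1, 2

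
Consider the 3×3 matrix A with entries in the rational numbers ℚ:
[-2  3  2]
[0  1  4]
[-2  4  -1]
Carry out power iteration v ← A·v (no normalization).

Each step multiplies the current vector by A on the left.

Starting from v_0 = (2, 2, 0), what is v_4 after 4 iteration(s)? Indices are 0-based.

v_4 = (90, 226, -48)

v_0 = (2, 2, 0).
v_1 = A·v_0 = (2, 2, 4).
v_2 = A·v_1 = (10, 18, 0).
v_3 = A·v_2 = (34, 18, 52).
v_4 = A·v_3 = (90, 226, -48).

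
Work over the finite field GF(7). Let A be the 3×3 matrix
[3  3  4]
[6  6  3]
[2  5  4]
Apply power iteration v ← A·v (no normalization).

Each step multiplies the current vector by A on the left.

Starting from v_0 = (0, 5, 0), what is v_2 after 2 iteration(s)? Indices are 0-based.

v_2 = (4, 2, 0)

v_0 = (0, 5, 0).
v_1 = A·v_0 = (1, 2, 4).
v_2 = A·v_1 = (4, 2, 0).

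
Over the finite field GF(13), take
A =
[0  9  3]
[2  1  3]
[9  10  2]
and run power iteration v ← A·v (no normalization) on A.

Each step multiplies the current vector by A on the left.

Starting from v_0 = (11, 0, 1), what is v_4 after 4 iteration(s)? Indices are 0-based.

v_0 = (11, 0, 1).
v_1 = A·v_0 = (3, 12, 10).
v_2 = A·v_1 = (8, 9, 11).
v_3 = A·v_2 = (10, 6, 2).
v_4 = A·v_3 = (8, 6, 11).

v_4 = (8, 6, 11)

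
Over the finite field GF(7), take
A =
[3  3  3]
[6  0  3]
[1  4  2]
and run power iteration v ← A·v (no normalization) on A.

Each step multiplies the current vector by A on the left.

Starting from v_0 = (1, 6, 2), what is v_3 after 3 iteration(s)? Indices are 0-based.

v_3 = (1, 6, 3)

v_0 = (1, 6, 2).
v_1 = A·v_0 = (6, 5, 1).
v_2 = A·v_1 = (1, 4, 0).
v_3 = A·v_2 = (1, 6, 3).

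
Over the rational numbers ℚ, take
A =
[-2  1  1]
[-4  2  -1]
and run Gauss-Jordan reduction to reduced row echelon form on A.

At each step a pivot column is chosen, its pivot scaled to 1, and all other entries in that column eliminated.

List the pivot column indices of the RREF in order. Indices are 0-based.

pivot(0,0)=-2: scale R0 → (1, -1/2, -1/2)
  clear (1,0): R1 −= (-4)R0 → (0, 0, -3)
col 1: no nonzero at/below row 1; advance.
pivot(1,2)=-3: scale R1 → (0, 0, 1)
  clear (0,2): R0 −= (-1/2)R1 → (1, -1/2, 0)

pivot columns: 0, 2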